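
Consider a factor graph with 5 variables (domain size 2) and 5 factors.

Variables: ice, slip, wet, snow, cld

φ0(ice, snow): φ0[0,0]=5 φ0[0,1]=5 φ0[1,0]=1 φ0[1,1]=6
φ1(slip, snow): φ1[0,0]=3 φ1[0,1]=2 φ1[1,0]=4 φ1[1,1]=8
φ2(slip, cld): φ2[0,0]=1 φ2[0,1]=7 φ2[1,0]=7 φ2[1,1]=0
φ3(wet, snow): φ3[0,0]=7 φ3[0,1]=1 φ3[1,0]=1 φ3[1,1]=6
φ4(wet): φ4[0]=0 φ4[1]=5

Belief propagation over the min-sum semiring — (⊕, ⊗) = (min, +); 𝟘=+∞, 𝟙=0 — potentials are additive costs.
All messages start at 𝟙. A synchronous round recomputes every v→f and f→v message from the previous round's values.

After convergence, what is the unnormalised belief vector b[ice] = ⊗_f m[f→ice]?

init: all messages = 𝟙 over 2 values
r1 m[φ0→ice] = [5, 1]
r1 m[φ0→snow] = [1, 5]
r1 m[φ1→slip] = [2, 4]
r1 m[φ1→snow] = [3, 2]
r1 m[φ2→slip] = [1, 0]
r1 m[φ2→cld] = [1, 0]
r1 m[φ3→wet] = [1, 1]
r1 m[φ3→snow] = [1, 1]
r1 m[φ4→wet] = [0, 5]
r1 m[ice→φ0] = [0, 0]
r1 m[slip→φ1] = [0, 0]
r1 m[slip→φ2] = [0, 0]
r1 m[wet→φ3] = [0, 0]
r1 m[wet→φ4] = [0, 0]
r1 m[snow→φ0] = [0, 0]
r1 m[snow→φ1] = [0, 0]
r1 m[snow→φ3] = [0, 0]
r1 m[cld→φ2] = [0, 0]
r2 m[φ0→ice] = [5, 1]
r2 m[φ0→snow] = [1, 5]
r2 m[φ1→slip] = [2, 4]
r2 m[φ1→snow] = [3, 2]
r2 m[φ2→slip] = [1, 0]
r2 m[φ2→cld] = [1, 0]
r2 m[φ3→wet] = [1, 1]
r2 m[φ3→snow] = [1, 1]
r2 m[φ4→wet] = [0, 5]
r2 m[ice→φ0] = [0, 0]
r2 m[slip→φ1] = [1, 0]
r2 m[slip→φ2] = [2, 4]
r2 m[wet→φ3] = [0, 5]
r2 m[wet→φ4] = [1, 1]
r2 m[snow→φ0] = [4, 3]
r2 m[snow→φ1] = [2, 6]
r2 m[snow→φ3] = [4, 7]
r2 m[cld→φ2] = [0, 0]
r3 m[φ0→ice] = [8, 5]
r3 m[φ0→snow] = [1, 5]
r3 m[φ1→slip] = [5, 6]
r3 m[φ1→snow] = [4, 3]
r3 m[φ2→slip] = [1, 0]
r3 m[φ2→cld] = [3, 4]
r3 m[φ3→wet] = [8, 5]
r3 m[φ3→snow] = [6, 1]
r3 m[φ4→wet] = [0, 5]
r3 m[ice→φ0] = [0, 0]
r3 m[slip→φ1] = [1, 0]
r3 m[slip→φ2] = [2, 4]
r3 m[wet→φ3] = [0, 5]
r3 m[wet→φ4] = [1, 1]
r3 m[snow→φ0] = [4, 3]
r3 m[snow→φ1] = [2, 6]
r3 m[snow→φ3] = [4, 7]
r3 m[cld→φ2] = [0, 0]
r4 m[φ0→ice] = [8, 5]
r4 m[φ0→snow] = [1, 5]
r4 m[φ1→slip] = [5, 6]
r4 m[φ1→snow] = [4, 3]
r4 m[φ2→slip] = [1, 0]
r4 m[φ2→cld] = [3, 4]
r4 m[φ3→wet] = [8, 5]
r4 m[φ3→snow] = [6, 1]
r4 m[φ4→wet] = [0, 5]
r4 m[ice→φ0] = [0, 0]
r4 m[slip→φ1] = [1, 0]
r4 m[slip→φ2] = [5, 6]
r4 m[wet→φ3] = [0, 5]
r4 m[wet→φ4] = [8, 5]
r4 m[snow→φ0] = [10, 4]
r4 m[snow→φ1] = [7, 6]
r4 m[snow→φ3] = [5, 8]
r4 m[cld→φ2] = [0, 0]
r5 m[φ0→ice] = [9, 10]
r5 m[φ0→snow] = [1, 5]
r5 m[φ1→slip] = [8, 11]
r5 m[φ1→snow] = [4, 3]
r5 m[φ2→slip] = [1, 0]
r5 m[φ2→cld] = [6, 6]
r5 m[φ3→wet] = [9, 6]
r5 m[φ3→snow] = [6, 1]
r5 m[φ4→wet] = [0, 5]
r5 m[ice→φ0] = [0, 0]
r5 m[slip→φ1] = [1, 0]
r5 m[slip→φ2] = [5, 6]
r5 m[wet→φ3] = [0, 5]
r5 m[wet→φ4] = [8, 5]
r5 m[snow→φ0] = [10, 4]
r5 m[snow→φ1] = [7, 6]
r5 m[snow→φ3] = [5, 8]
r5 m[cld→φ2] = [0, 0]
r6 m[φ0→ice] = [9, 10]
r6 m[φ0→snow] = [1, 5]
r6 m[φ1→slip] = [8, 11]
r6 m[φ1→snow] = [4, 3]
r6 m[φ2→slip] = [1, 0]
r6 m[φ2→cld] = [6, 6]
r6 m[φ3→wet] = [9, 6]
r6 m[φ3→snow] = [6, 1]
r6 m[φ4→wet] = [0, 5]
r6 m[ice→φ0] = [0, 0]
r6 m[slip→φ1] = [1, 0]
r6 m[slip→φ2] = [8, 11]
r6 m[wet→φ3] = [0, 5]
r6 m[wet→φ4] = [9, 6]
r6 m[snow→φ0] = [10, 4]
r6 m[snow→φ1] = [7, 6]
r6 m[snow→φ3] = [5, 8]
r6 m[cld→φ2] = [0, 0]
r7 m[φ0→ice] = [9, 10]
r7 m[φ0→snow] = [1, 5]
r7 m[φ1→slip] = [8, 11]
r7 m[φ1→snow] = [4, 3]
r7 m[φ2→slip] = [1, 0]
r7 m[φ2→cld] = [9, 11]
r7 m[φ3→wet] = [9, 6]
r7 m[φ3→snow] = [6, 1]
r7 m[φ4→wet] = [0, 5]
r7 m[ice→φ0] = [0, 0]
r7 m[slip→φ1] = [1, 0]
r7 m[slip→φ2] = [8, 11]
r7 m[wet→φ3] = [0, 5]
r7 m[wet→φ4] = [9, 6]
r7 m[snow→φ0] = [10, 4]
r7 m[snow→φ1] = [7, 6]
r7 m[snow→φ3] = [5, 8]
r7 m[cld→φ2] = [0, 0]
r8 m[φ0→ice] = [9, 10]
r8 m[φ0→snow] = [1, 5]
r8 m[φ1→slip] = [8, 11]
r8 m[φ1→snow] = [4, 3]
r8 m[φ2→slip] = [1, 0]
r8 m[φ2→cld] = [9, 11]
r8 m[φ3→wet] = [9, 6]
r8 m[φ3→snow] = [6, 1]
r8 m[φ4→wet] = [0, 5]
r8 m[ice→φ0] = [0, 0]
r8 m[slip→φ1] = [1, 0]
r8 m[slip→φ2] = [8, 11]
r8 m[wet→φ3] = [0, 5]
r8 m[wet→φ4] = [9, 6]
r8 m[snow→φ0] = [10, 4]
r8 m[snow→φ1] = [7, 6]
r8 m[snow→φ3] = [5, 8]
r8 m[cld→φ2] = [0, 0]
fixed point reached at round 8
b[ice] = ⊗ incoming = [9, 10]

b[ice] = [9, 10]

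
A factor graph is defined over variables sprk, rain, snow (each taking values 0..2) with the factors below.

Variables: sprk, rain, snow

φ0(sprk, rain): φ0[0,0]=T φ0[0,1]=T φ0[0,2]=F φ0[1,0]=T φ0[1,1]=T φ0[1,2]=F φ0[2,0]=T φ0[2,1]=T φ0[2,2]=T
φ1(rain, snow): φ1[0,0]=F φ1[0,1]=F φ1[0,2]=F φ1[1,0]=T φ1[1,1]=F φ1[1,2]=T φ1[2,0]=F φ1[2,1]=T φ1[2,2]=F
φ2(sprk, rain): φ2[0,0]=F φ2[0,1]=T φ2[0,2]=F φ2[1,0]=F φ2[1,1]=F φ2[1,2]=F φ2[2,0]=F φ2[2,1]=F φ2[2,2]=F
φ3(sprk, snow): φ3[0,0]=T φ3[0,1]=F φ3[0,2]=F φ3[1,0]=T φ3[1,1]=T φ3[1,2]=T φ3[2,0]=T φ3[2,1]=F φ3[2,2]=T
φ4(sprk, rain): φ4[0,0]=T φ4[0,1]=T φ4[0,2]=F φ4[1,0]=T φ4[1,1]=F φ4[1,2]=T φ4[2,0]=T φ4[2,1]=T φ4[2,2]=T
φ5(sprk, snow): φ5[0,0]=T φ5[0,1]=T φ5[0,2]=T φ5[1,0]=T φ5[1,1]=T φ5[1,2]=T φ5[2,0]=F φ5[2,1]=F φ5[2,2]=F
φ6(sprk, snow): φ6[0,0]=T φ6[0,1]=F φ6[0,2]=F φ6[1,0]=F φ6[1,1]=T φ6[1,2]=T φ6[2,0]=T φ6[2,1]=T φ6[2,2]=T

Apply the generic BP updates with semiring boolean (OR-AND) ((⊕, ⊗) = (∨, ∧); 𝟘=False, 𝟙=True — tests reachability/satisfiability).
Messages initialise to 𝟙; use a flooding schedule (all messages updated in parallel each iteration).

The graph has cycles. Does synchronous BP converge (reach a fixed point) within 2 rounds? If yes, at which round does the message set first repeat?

NOT CONVERGED within 2 rounds

init: all messages = 𝟙 over 3 values
r1 m[φ0→sprk] = [T, T, T]
r1 m[φ0→rain] = [T, T, T]
r1 m[φ1→rain] = [F, T, T]
r1 m[φ1→snow] = [T, T, T]
r1 m[φ2→sprk] = [T, F, F]
r1 m[φ2→rain] = [F, T, F]
r1 m[φ3→sprk] = [T, T, T]
r1 m[φ3→snow] = [T, T, T]
r1 m[φ4→sprk] = [T, T, T]
r1 m[φ4→rain] = [T, T, T]
r1 m[φ5→sprk] = [T, T, F]
r1 m[φ5→snow] = [T, T, T]
r1 m[φ6→sprk] = [T, T, T]
r1 m[φ6→snow] = [T, T, T]
r1 m[sprk→φ0] = [T, T, T]
r1 m[sprk→φ2] = [T, T, T]
r1 m[sprk→φ3] = [T, T, T]
r1 m[sprk→φ4] = [T, T, T]
r1 m[sprk→φ5] = [T, T, T]
r1 m[sprk→φ6] = [T, T, T]
r1 m[rain→φ0] = [T, T, T]
r1 m[rain→φ1] = [T, T, T]
r1 m[rain→φ2] = [T, T, T]
r1 m[rain→φ4] = [T, T, T]
r1 m[snow→φ1] = [T, T, T]
r1 m[snow→φ3] = [T, T, T]
r1 m[snow→φ5] = [T, T, T]
r1 m[snow→φ6] = [T, T, T]
r2 m[φ0→sprk] = [T, T, T]
r2 m[φ0→rain] = [T, T, T]
r2 m[φ1→rain] = [F, T, T]
r2 m[φ1→snow] = [T, T, T]
r2 m[φ2→sprk] = [T, F, F]
r2 m[φ2→rain] = [F, T, F]
r2 m[φ3→sprk] = [T, T, T]
r2 m[φ3→snow] = [T, T, T]
r2 m[φ4→sprk] = [T, T, T]
r2 m[φ4→rain] = [T, T, T]
r2 m[φ5→sprk] = [T, T, F]
r2 m[φ5→snow] = [T, T, T]
r2 m[φ6→sprk] = [T, T, T]
r2 m[φ6→snow] = [T, T, T]
r2 m[sprk→φ0] = [T, F, F]
r2 m[sprk→φ2] = [T, T, F]
r2 m[sprk→φ3] = [T, F, F]
r2 m[sprk→φ4] = [T, F, F]
r2 m[sprk→φ5] = [T, F, F]
r2 m[sprk→φ6] = [T, F, F]
r2 m[rain→φ0] = [F, T, F]
r2 m[rain→φ1] = [F, T, F]
r2 m[rain→φ2] = [F, T, T]
r2 m[rain→φ4] = [F, T, F]
r2 m[snow→φ1] = [T, T, T]
r2 m[snow→φ3] = [T, T, T]
r2 m[snow→φ5] = [T, T, T]
r2 m[snow→φ6] = [T, T, T]
no fixed point within 2 rounds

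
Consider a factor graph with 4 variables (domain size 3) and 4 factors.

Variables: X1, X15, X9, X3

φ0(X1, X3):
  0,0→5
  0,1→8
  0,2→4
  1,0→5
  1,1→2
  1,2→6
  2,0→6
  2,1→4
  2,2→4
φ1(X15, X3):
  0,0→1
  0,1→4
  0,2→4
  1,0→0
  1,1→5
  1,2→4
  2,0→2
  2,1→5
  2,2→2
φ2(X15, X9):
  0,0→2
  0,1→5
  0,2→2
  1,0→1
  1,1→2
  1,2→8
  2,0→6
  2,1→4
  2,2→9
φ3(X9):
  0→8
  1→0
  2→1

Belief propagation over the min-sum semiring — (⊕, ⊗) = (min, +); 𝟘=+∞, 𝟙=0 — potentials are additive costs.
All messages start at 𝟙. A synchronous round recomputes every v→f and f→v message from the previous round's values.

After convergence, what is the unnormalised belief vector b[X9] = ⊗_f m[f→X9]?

init: all messages = 𝟙 over 3 values
r1 m[φ0→X1] = [4, 2, 4]
r1 m[φ0→X3] = [5, 2, 4]
r1 m[φ1→X15] = [1, 0, 2]
r1 m[φ1→X3] = [0, 4, 2]
r1 m[φ2→X15] = [2, 1, 4]
r1 m[φ2→X9] = [1, 2, 2]
r1 m[φ3→X9] = [8, 0, 1]
r1 m[X1→φ0] = [0, 0, 0]
r1 m[X15→φ1] = [0, 0, 0]
r1 m[X15→φ2] = [0, 0, 0]
r1 m[X9→φ2] = [0, 0, 0]
r1 m[X9→φ3] = [0, 0, 0]
r1 m[X3→φ0] = [0, 0, 0]
r1 m[X3→φ1] = [0, 0, 0]
r2 m[φ0→X1] = [4, 2, 4]
r2 m[φ0→X3] = [5, 2, 4]
r2 m[φ1→X15] = [1, 0, 2]
r2 m[φ1→X3] = [0, 4, 2]
r2 m[φ2→X15] = [2, 1, 4]
r2 m[φ2→X9] = [1, 2, 2]
r2 m[φ3→X9] = [8, 0, 1]
r2 m[X1→φ0] = [0, 0, 0]
r2 m[X15→φ1] = [2, 1, 4]
r2 m[X15→φ2] = [1, 0, 2]
r2 m[X9→φ2] = [8, 0, 1]
r2 m[X9→φ3] = [1, 2, 2]
r2 m[X3→φ0] = [0, 4, 2]
r2 m[X3→φ1] = [5, 2, 4]
r3 m[φ0→X1] = [5, 5, 6]
r3 m[φ0→X3] = [5, 2, 4]
r3 m[φ1→X15] = [6, 5, 6]
r3 m[φ1→X3] = [1, 6, 5]
r3 m[φ2→X15] = [3, 2, 4]
r3 m[φ2→X9] = [1, 2, 3]
r3 m[φ3→X9] = [8, 0, 1]
r3 m[X1→φ0] = [0, 0, 0]
r3 m[X15→φ1] = [2, 1, 4]
r3 m[X15→φ2] = [1, 0, 2]
r3 m[X9→φ2] = [8, 0, 1]
r3 m[X9→φ3] = [1, 2, 2]
r3 m[X3→φ0] = [0, 4, 2]
r3 m[X3→φ1] = [5, 2, 4]
r4 m[φ0→X1] = [5, 5, 6]
r4 m[φ0→X3] = [5, 2, 4]
r4 m[φ1→X15] = [6, 5, 6]
r4 m[φ1→X3] = [1, 6, 5]
r4 m[φ2→X15] = [3, 2, 4]
r4 m[φ2→X9] = [1, 2, 3]
r4 m[φ3→X9] = [8, 0, 1]
r4 m[X1→φ0] = [0, 0, 0]
r4 m[X15→φ1] = [3, 2, 4]
r4 m[X15→φ2] = [6, 5, 6]
r4 m[X9→φ2] = [8, 0, 1]
r4 m[X9→φ3] = [1, 2, 3]
r4 m[X3→φ0] = [1, 6, 5]
r4 m[X3→φ1] = [5, 2, 4]
r5 m[φ0→X1] = [6, 6, 7]
r5 m[φ0→X3] = [5, 2, 4]
r5 m[φ1→X15] = [6, 5, 6]
r5 m[φ1→X3] = [2, 7, 6]
r5 m[φ2→X15] = [3, 2, 4]
r5 m[φ2→X9] = [6, 7, 8]
r5 m[φ3→X9] = [8, 0, 1]
r5 m[X1→φ0] = [0, 0, 0]
r5 m[X15→φ1] = [3, 2, 4]
r5 m[X15→φ2] = [6, 5, 6]
r5 m[X9→φ2] = [8, 0, 1]
r5 m[X9→φ3] = [1, 2, 3]
r5 m[X3→φ0] = [1, 6, 5]
r5 m[X3→φ1] = [5, 2, 4]
r6 m[φ0→X1] = [6, 6, 7]
r6 m[φ0→X3] = [5, 2, 4]
r6 m[φ1→X15] = [6, 5, 6]
r6 m[φ1→X3] = [2, 7, 6]
r6 m[φ2→X15] = [3, 2, 4]
r6 m[φ2→X9] = [6, 7, 8]
r6 m[φ3→X9] = [8, 0, 1]
r6 m[X1→φ0] = [0, 0, 0]
r6 m[X15→φ1] = [3, 2, 4]
r6 m[X15→φ2] = [6, 5, 6]
r6 m[X9→φ2] = [8, 0, 1]
r6 m[X9→φ3] = [6, 7, 8]
r6 m[X3→φ0] = [2, 7, 6]
r6 m[X3→φ1] = [5, 2, 4]
r7 m[φ0→X1] = [7, 7, 8]
r7 m[φ0→X3] = [5, 2, 4]
r7 m[φ1→X15] = [6, 5, 6]
r7 m[φ1→X3] = [2, 7, 6]
r7 m[φ2→X15] = [3, 2, 4]
r7 m[φ2→X9] = [6, 7, 8]
r7 m[φ3→X9] = [8, 0, 1]
r7 m[X1→φ0] = [0, 0, 0]
r7 m[X15→φ1] = [3, 2, 4]
r7 m[X15→φ2] = [6, 5, 6]
r7 m[X9→φ2] = [8, 0, 1]
r7 m[X9→φ3] = [6, 7, 8]
r7 m[X3→φ0] = [2, 7, 6]
r7 m[X3→φ1] = [5, 2, 4]
r8 m[φ0→X1] = [7, 7, 8]
r8 m[φ0→X3] = [5, 2, 4]
r8 m[φ1→X15] = [6, 5, 6]
r8 m[φ1→X3] = [2, 7, 6]
r8 m[φ2→X15] = [3, 2, 4]
r8 m[φ2→X9] = [6, 7, 8]
r8 m[φ3→X9] = [8, 0, 1]
r8 m[X1→φ0] = [0, 0, 0]
r8 m[X15→φ1] = [3, 2, 4]
r8 m[X15→φ2] = [6, 5, 6]
r8 m[X9→φ2] = [8, 0, 1]
r8 m[X9→φ3] = [6, 7, 8]
r8 m[X3→φ0] = [2, 7, 6]
r8 m[X3→φ1] = [5, 2, 4]
fixed point reached at round 8
b[X9] = ⊗ incoming = [14, 7, 9]

b[X9] = [14, 7, 9]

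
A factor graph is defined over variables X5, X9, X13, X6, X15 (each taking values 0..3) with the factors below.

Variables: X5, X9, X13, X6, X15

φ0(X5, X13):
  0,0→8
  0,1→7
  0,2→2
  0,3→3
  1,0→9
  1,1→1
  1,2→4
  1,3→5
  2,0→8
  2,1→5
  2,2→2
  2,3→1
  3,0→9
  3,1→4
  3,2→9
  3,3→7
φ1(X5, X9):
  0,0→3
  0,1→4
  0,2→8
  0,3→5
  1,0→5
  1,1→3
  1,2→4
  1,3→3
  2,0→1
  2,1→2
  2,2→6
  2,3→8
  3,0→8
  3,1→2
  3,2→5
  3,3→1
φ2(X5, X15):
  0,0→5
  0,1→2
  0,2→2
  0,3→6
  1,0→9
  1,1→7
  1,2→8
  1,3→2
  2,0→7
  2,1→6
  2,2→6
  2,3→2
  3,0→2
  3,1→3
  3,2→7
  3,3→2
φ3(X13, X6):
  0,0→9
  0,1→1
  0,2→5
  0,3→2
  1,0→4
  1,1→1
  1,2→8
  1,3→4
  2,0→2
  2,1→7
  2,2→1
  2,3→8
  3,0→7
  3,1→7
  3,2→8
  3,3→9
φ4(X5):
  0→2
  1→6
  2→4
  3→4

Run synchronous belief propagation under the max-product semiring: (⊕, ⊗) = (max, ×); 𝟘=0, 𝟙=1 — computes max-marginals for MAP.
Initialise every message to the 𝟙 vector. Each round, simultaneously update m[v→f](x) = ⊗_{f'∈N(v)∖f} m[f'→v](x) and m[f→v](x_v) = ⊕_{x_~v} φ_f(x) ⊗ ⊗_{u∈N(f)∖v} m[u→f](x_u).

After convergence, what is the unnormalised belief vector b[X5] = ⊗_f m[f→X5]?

b[X5] = [6912, 21870, 16128, 18144]

init: all messages = 𝟙 over 4 values
r1 m[φ0→X5] = [8, 9, 8, 9]
r1 m[φ0→X13] = [9, 7, 9, 7]
r1 m[φ1→X5] = [8, 5, 8, 8]
r1 m[φ1→X9] = [8, 4, 8, 8]
r1 m[φ2→X5] = [6, 9, 7, 7]
r1 m[φ2→X15] = [9, 7, 8, 6]
r1 m[φ3→X13] = [9, 8, 8, 9]
r1 m[φ3→X6] = [9, 7, 8, 9]
r1 m[φ4→X5] = [2, 6, 4, 4]
r1 m[X5→φ0] = [1, 1, 1, 1]
r1 m[X5→φ1] = [1, 1, 1, 1]
r1 m[X5→φ2] = [1, 1, 1, 1]
r1 m[X5→φ4] = [1, 1, 1, 1]
r1 m[X9→φ1] = [1, 1, 1, 1]
r1 m[X13→φ0] = [1, 1, 1, 1]
r1 m[X13→φ3] = [1, 1, 1, 1]
r1 m[X6→φ3] = [1, 1, 1, 1]
r1 m[X15→φ2] = [1, 1, 1, 1]
r2 m[φ0→X5] = [8, 9, 8, 9]
r2 m[φ0→X13] = [9, 7, 9, 7]
r2 m[φ1→X5] = [8, 5, 8, 8]
r2 m[φ1→X9] = [8, 4, 8, 8]
r2 m[φ2→X5] = [6, 9, 7, 7]
r2 m[φ2→X15] = [9, 7, 8, 6]
r2 m[φ3→X13] = [9, 8, 8, 9]
r2 m[φ3→X6] = [9, 7, 8, 9]
r2 m[φ4→X5] = [2, 6, 4, 4]
r2 m[X5→φ0] = [96, 270, 224, 224]
r2 m[X5→φ1] = [96, 486, 224, 252]
r2 m[X5→φ2] = [128, 270, 256, 288]
r2 m[X5→φ4] = [384, 405, 448, 504]
r2 m[X9→φ1] = [1, 1, 1, 1]
r2 m[X13→φ0] = [9, 8, 8, 9]
r2 m[X13→φ3] = [9, 7, 9, 7]
r2 m[X6→φ3] = [1, 1, 1, 1]
r2 m[X15→φ2] = [1, 1, 1, 1]
r3 m[φ0→X5] = [72, 81, 72, 81]
r3 m[φ0→X13] = [2430, 1120, 2016, 1568]
r3 m[φ1→X5] = [8, 5, 8, 8]
r3 m[φ1→X9] = [2430, 1458, 1944, 1792]
r3 m[φ2→X5] = [6, 9, 7, 7]
r3 m[φ2→X15] = [2430, 1890, 2160, 768]
r3 m[φ3→X13] = [9, 8, 8, 9]
r3 m[φ3→X6] = [81, 63, 56, 72]
r3 m[φ4→X5] = [2, 6, 4, 4]
r3 m[X5→φ0] = [96, 270, 224, 224]
r3 m[X5→φ1] = [96, 486, 224, 252]
r3 m[X5→φ2] = [128, 270, 256, 288]
r3 m[X5→φ4] = [384, 405, 448, 504]
r3 m[X9→φ1] = [1, 1, 1, 1]
r3 m[X13→φ0] = [9, 8, 8, 9]
r3 m[X13→φ3] = [9, 7, 9, 7]
r3 m[X6→φ3] = [1, 1, 1, 1]
r3 m[X15→φ2] = [1, 1, 1, 1]
r4 m[φ0→X5] = [72, 81, 72, 81]
r4 m[φ0→X13] = [2430, 1120, 2016, 1568]
r4 m[φ1→X5] = [8, 5, 8, 8]
r4 m[φ1→X9] = [2430, 1458, 1944, 1792]
r4 m[φ2→X5] = [6, 9, 7, 7]
r4 m[φ2→X15] = [2430, 1890, 2160, 768]
r4 m[φ3→X13] = [9, 8, 8, 9]
r4 m[φ3→X6] = [81, 63, 56, 72]
r4 m[φ4→X5] = [2, 6, 4, 4]
r4 m[X5→φ0] = [96, 270, 224, 224]
r4 m[X5→φ1] = [864, 4374, 2016, 2268]
r4 m[X5→φ2] = [1152, 2430, 2304, 2592]
r4 m[X5→φ4] = [3456, 3645, 4032, 4536]
r4 m[X9→φ1] = [1, 1, 1, 1]
r4 m[X13→φ0] = [9, 8, 8, 9]
r4 m[X13→φ3] = [2430, 1120, 2016, 1568]
r4 m[X6→φ3] = [1, 1, 1, 1]
r4 m[X15→φ2] = [1, 1, 1, 1]
r5 m[φ0→X5] = [72, 81, 72, 81]
r5 m[φ0→X13] = [2430, 1120, 2016, 1568]
r5 m[φ1→X5] = [8, 5, 8, 8]
r5 m[φ1→X9] = [21870, 13122, 17496, 16128]
r5 m[φ2→X5] = [6, 9, 7, 7]
r5 m[φ2→X15] = [21870, 17010, 19440, 6912]
r5 m[φ3→X13] = [9, 8, 8, 9]
r5 m[φ3→X6] = [21870, 14112, 12544, 16128]
r5 m[φ4→X5] = [2, 6, 4, 4]
r5 m[X5→φ0] = [96, 270, 224, 224]
r5 m[X5→φ1] = [864, 4374, 2016, 2268]
r5 m[X5→φ2] = [1152, 2430, 2304, 2592]
r5 m[X5→φ4] = [3456, 3645, 4032, 4536]
r5 m[X9→φ1] = [1, 1, 1, 1]
r5 m[X13→φ0] = [9, 8, 8, 9]
r5 m[X13→φ3] = [2430, 1120, 2016, 1568]
r5 m[X6→φ3] = [1, 1, 1, 1]
r5 m[X15→φ2] = [1, 1, 1, 1]
r6 m[φ0→X5] = [72, 81, 72, 81]
r6 m[φ0→X13] = [2430, 1120, 2016, 1568]
r6 m[φ1→X5] = [8, 5, 8, 8]
r6 m[φ1→X9] = [21870, 13122, 17496, 16128]
r6 m[φ2→X5] = [6, 9, 7, 7]
r6 m[φ2→X15] = [21870, 17010, 19440, 6912]
r6 m[φ3→X13] = [9, 8, 8, 9]
r6 m[φ3→X6] = [21870, 14112, 12544, 16128]
r6 m[φ4→X5] = [2, 6, 4, 4]
r6 m[X5→φ0] = [96, 270, 224, 224]
r6 m[X5→φ1] = [864, 4374, 2016, 2268]
r6 m[X5→φ2] = [1152, 2430, 2304, 2592]
r6 m[X5→φ4] = [3456, 3645, 4032, 4536]
r6 m[X9→φ1] = [1, 1, 1, 1]
r6 m[X13→φ0] = [9, 8, 8, 9]
r6 m[X13→φ3] = [2430, 1120, 2016, 1568]
r6 m[X6→φ3] = [1, 1, 1, 1]
r6 m[X15→φ2] = [1, 1, 1, 1]
fixed point reached at round 6
b[X5] = ⊗ incoming = [6912, 21870, 16128, 18144]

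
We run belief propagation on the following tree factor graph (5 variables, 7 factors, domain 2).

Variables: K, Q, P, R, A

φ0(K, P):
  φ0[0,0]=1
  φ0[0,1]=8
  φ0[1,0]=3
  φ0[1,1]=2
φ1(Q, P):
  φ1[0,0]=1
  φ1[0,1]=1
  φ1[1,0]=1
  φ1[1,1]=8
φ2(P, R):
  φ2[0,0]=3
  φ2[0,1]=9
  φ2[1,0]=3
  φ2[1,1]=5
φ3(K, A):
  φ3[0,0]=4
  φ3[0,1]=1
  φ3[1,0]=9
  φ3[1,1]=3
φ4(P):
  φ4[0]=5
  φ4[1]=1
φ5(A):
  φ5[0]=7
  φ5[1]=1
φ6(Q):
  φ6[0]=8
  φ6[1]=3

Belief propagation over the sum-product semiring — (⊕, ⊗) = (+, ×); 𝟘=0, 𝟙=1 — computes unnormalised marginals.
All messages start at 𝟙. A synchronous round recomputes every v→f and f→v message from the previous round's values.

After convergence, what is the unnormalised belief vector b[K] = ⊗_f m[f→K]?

b[K] = [78532, 164472]

init: all messages = 𝟙 over 2 values
r1 m[φ0→K] = [9, 5]
r1 m[φ0→P] = [4, 10]
r1 m[φ1→Q] = [2, 9]
r1 m[φ1→P] = [2, 9]
r1 m[φ2→P] = [12, 8]
r1 m[φ2→R] = [6, 14]
r1 m[φ3→K] = [5, 12]
r1 m[φ3→A] = [13, 4]
r1 m[φ4→P] = [5, 1]
r1 m[φ5→A] = [7, 1]
r1 m[φ6→Q] = [8, 3]
r1 m[K→φ0] = [1, 1]
r1 m[K→φ3] = [1, 1]
r1 m[Q→φ1] = [1, 1]
r1 m[Q→φ6] = [1, 1]
r1 m[P→φ0] = [1, 1]
r1 m[P→φ1] = [1, 1]
r1 m[P→φ2] = [1, 1]
r1 m[P→φ4] = [1, 1]
r1 m[R→φ2] = [1, 1]
r1 m[A→φ3] = [1, 1]
r1 m[A→φ5] = [1, 1]
r2 m[φ0→K] = [9, 5]
r2 m[φ0→P] = [4, 10]
r2 m[φ1→Q] = [2, 9]
r2 m[φ1→P] = [2, 9]
r2 m[φ2→P] = [12, 8]
r2 m[φ2→R] = [6, 14]
r2 m[φ3→K] = [5, 12]
r2 m[φ3→A] = [13, 4]
r2 m[φ4→P] = [5, 1]
r2 m[φ5→A] = [7, 1]
r2 m[φ6→Q] = [8, 3]
r2 m[K→φ0] = [5, 12]
r2 m[K→φ3] = [9, 5]
r2 m[Q→φ1] = [8, 3]
r2 m[Q→φ6] = [2, 9]
r2 m[P→φ0] = [120, 72]
r2 m[P→φ1] = [240, 80]
r2 m[P→φ2] = [40, 90]
r2 m[P→φ4] = [96, 720]
r2 m[R→φ2] = [1, 1]
r2 m[A→φ3] = [7, 1]
r2 m[A→φ5] = [13, 4]
r3 m[φ0→K] = [696, 504]
r3 m[φ0→P] = [41, 64]
r3 m[φ1→Q] = [320, 880]
r3 m[φ1→P] = [11, 32]
r3 m[φ2→P] = [12, 8]
r3 m[φ2→R] = [390, 810]
r3 m[φ3→K] = [29, 66]
r3 m[φ3→A] = [81, 24]
r3 m[φ4→P] = [5, 1]
r3 m[φ5→A] = [7, 1]
r3 m[φ6→Q] = [8, 3]
r3 m[K→φ0] = [5, 12]
r3 m[K→φ3] = [9, 5]
r3 m[Q→φ1] = [8, 3]
r3 m[Q→φ6] = [2, 9]
r3 m[P→φ0] = [120, 72]
r3 m[P→φ1] = [240, 80]
r3 m[P→φ2] = [40, 90]
r3 m[P→φ4] = [96, 720]
r3 m[R→φ2] = [1, 1]
r3 m[A→φ3] = [7, 1]
r3 m[A→φ5] = [13, 4]
r4 m[φ0→K] = [696, 504]
r4 m[φ0→P] = [41, 64]
r4 m[φ1→Q] = [320, 880]
r4 m[φ1→P] = [11, 32]
r4 m[φ2→P] = [12, 8]
r4 m[φ2→R] = [390, 810]
r4 m[φ3→K] = [29, 66]
r4 m[φ3→A] = [81, 24]
r4 m[φ4→P] = [5, 1]
r4 m[φ5→A] = [7, 1]
r4 m[φ6→Q] = [8, 3]
r4 m[K→φ0] = [29, 66]
r4 m[K→φ3] = [696, 504]
r4 m[Q→φ1] = [8, 3]
r4 m[Q→φ6] = [320, 880]
r4 m[P→φ0] = [660, 256]
r4 m[P→φ1] = [2460, 512]
r4 m[P→φ2] = [2255, 2048]
r4 m[P→φ4] = [5412, 16384]
r4 m[R→φ2] = [1, 1]
r4 m[A→φ3] = [7, 1]
r4 m[A→φ5] = [81, 24]
r5 m[φ0→K] = [2708, 2492]
r5 m[φ0→P] = [227, 364]
r5 m[φ1→Q] = [2972, 6556]
r5 m[φ1→P] = [11, 32]
r5 m[φ2→P] = [12, 8]
r5 m[φ2→R] = [12909, 30535]
r5 m[φ3→K] = [29, 66]
r5 m[φ3→A] = [7320, 2208]
r5 m[φ4→P] = [5, 1]
r5 m[φ5→A] = [7, 1]
r5 m[φ6→Q] = [8, 3]
r5 m[K→φ0] = [29, 66]
r5 m[K→φ3] = [696, 504]
r5 m[Q→φ1] = [8, 3]
r5 m[Q→φ6] = [320, 880]
r5 m[P→φ0] = [660, 256]
r5 m[P→φ1] = [2460, 512]
r5 m[P→φ2] = [2255, 2048]
r5 m[P→φ4] = [5412, 16384]
r5 m[R→φ2] = [1, 1]
r5 m[A→φ3] = [7, 1]
r5 m[A→φ5] = [81, 24]
r6 m[φ0→K] = [2708, 2492]
r6 m[φ0→P] = [227, 364]
r6 m[φ1→Q] = [2972, 6556]
r6 m[φ1→P] = [11, 32]
r6 m[φ2→P] = [12, 8]
r6 m[φ2→R] = [12909, 30535]
r6 m[φ3→K] = [29, 66]
r6 m[φ3→A] = [7320, 2208]
r6 m[φ4→P] = [5, 1]
r6 m[φ5→A] = [7, 1]
r6 m[φ6→Q] = [8, 3]
r6 m[K→φ0] = [29, 66]
r6 m[K→φ3] = [2708, 2492]
r6 m[Q→φ1] = [8, 3]
r6 m[Q→φ6] = [2972, 6556]
r6 m[P→φ0] = [660, 256]
r6 m[P→φ1] = [13620, 2912]
r6 m[P→φ2] = [12485, 11648]
r6 m[P→φ4] = [29964, 93184]
r6 m[R→φ2] = [1, 1]
r6 m[A→φ3] = [7, 1]
r6 m[A→φ5] = [7320, 2208]
r7 m[φ0→K] = [2708, 2492]
r7 m[φ0→P] = [227, 364]
r7 m[φ1→Q] = [16532, 36916]
r7 m[φ1→P] = [11, 32]
r7 m[φ2→P] = [12, 8]
r7 m[φ2→R] = [72399, 170605]
r7 m[φ3→K] = [29, 66]
r7 m[φ3→A] = [33260, 10184]
r7 m[φ4→P] = [5, 1]
r7 m[φ5→A] = [7, 1]
r7 m[φ6→Q] = [8, 3]
r7 m[K→φ0] = [29, 66]
r7 m[K→φ3] = [2708, 2492]
r7 m[Q→φ1] = [8, 3]
r7 m[Q→φ6] = [2972, 6556]
r7 m[P→φ0] = [660, 256]
r7 m[P→φ1] = [13620, 2912]
r7 m[P→φ2] = [12485, 11648]
r7 m[P→φ4] = [29964, 93184]
r7 m[R→φ2] = [1, 1]
r7 m[A→φ3] = [7, 1]
r7 m[A→φ5] = [7320, 2208]
r8 m[φ0→K] = [2708, 2492]
r8 m[φ0→P] = [227, 364]
r8 m[φ1→Q] = [16532, 36916]
r8 m[φ1→P] = [11, 32]
r8 m[φ2→P] = [12, 8]
r8 m[φ2→R] = [72399, 170605]
r8 m[φ3→K] = [29, 66]
r8 m[φ3→A] = [33260, 10184]
r8 m[φ4→P] = [5, 1]
r8 m[φ5→A] = [7, 1]
r8 m[φ6→Q] = [8, 3]
r8 m[K→φ0] = [29, 66]
r8 m[K→φ3] = [2708, 2492]
r8 m[Q→φ1] = [8, 3]
r8 m[Q→φ6] = [16532, 36916]
r8 m[P→φ0] = [660, 256]
r8 m[P→φ1] = [13620, 2912]
r8 m[P→φ2] = [12485, 11648]
r8 m[P→φ4] = [29964, 93184]
r8 m[R→φ2] = [1, 1]
r8 m[A→φ3] = [7, 1]
r8 m[A→φ5] = [33260, 10184]
r9 m[φ0→K] = [2708, 2492]
r9 m[φ0→P] = [227, 364]
r9 m[φ1→Q] = [16532, 36916]
r9 m[φ1→P] = [11, 32]
r9 m[φ2→P] = [12, 8]
r9 m[φ2→R] = [72399, 170605]
r9 m[φ3→K] = [29, 66]
r9 m[φ3→A] = [33260, 10184]
r9 m[φ4→P] = [5, 1]
r9 m[φ5→A] = [7, 1]
r9 m[φ6→Q] = [8, 3]
r9 m[K→φ0] = [29, 66]
r9 m[K→φ3] = [2708, 2492]
r9 m[Q→φ1] = [8, 3]
r9 m[Q→φ6] = [16532, 36916]
r9 m[P→φ0] = [660, 256]
r9 m[P→φ1] = [13620, 2912]
r9 m[P→φ2] = [12485, 11648]
r9 m[P→φ4] = [29964, 93184]
r9 m[R→φ2] = [1, 1]
r9 m[A→φ3] = [7, 1]
r9 m[A→φ5] = [33260, 10184]
fixed point reached at round 9
b[K] = ⊗ incoming = [78532, 164472]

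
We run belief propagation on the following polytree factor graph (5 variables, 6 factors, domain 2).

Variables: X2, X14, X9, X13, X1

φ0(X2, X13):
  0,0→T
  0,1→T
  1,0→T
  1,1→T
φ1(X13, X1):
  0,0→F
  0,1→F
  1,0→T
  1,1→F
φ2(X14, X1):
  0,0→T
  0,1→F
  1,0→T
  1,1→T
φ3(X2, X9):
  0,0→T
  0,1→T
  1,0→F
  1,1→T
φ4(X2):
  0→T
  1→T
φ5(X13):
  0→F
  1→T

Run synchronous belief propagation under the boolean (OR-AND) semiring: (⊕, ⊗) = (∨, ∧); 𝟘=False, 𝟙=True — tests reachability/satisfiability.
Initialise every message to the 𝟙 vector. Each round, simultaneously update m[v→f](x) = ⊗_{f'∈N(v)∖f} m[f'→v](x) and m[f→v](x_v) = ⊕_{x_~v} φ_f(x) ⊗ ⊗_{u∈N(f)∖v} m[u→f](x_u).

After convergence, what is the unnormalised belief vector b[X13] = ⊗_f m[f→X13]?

b[X13] = [F, T]

init: all messages = 𝟙 over 2 values
r1 m[φ0→X2] = [T, T]
r1 m[φ0→X13] = [T, T]
r1 m[φ1→X13] = [F, T]
r1 m[φ1→X1] = [T, F]
r1 m[φ2→X14] = [T, T]
r1 m[φ2→X1] = [T, T]
r1 m[φ3→X2] = [T, T]
r1 m[φ3→X9] = [T, T]
r1 m[φ4→X2] = [T, T]
r1 m[φ5→X13] = [F, T]
r1 m[X2→φ0] = [T, T]
r1 m[X2→φ3] = [T, T]
r1 m[X2→φ4] = [T, T]
r1 m[X14→φ2] = [T, T]
r1 m[X9→φ3] = [T, T]
r1 m[X13→φ0] = [T, T]
r1 m[X13→φ1] = [T, T]
r1 m[X13→φ5] = [T, T]
r1 m[X1→φ1] = [T, T]
r1 m[X1→φ2] = [T, T]
r2 m[φ0→X2] = [T, T]
r2 m[φ0→X13] = [T, T]
r2 m[φ1→X13] = [F, T]
r2 m[φ1→X1] = [T, F]
r2 m[φ2→X14] = [T, T]
r2 m[φ2→X1] = [T, T]
r2 m[φ3→X2] = [T, T]
r2 m[φ3→X9] = [T, T]
r2 m[φ4→X2] = [T, T]
r2 m[φ5→X13] = [F, T]
r2 m[X2→φ0] = [T, T]
r2 m[X2→φ3] = [T, T]
r2 m[X2→φ4] = [T, T]
r2 m[X14→φ2] = [T, T]
r2 m[X9→φ3] = [T, T]
r2 m[X13→φ0] = [F, T]
r2 m[X13→φ1] = [F, T]
r2 m[X13→φ5] = [F, T]
r2 m[X1→φ1] = [T, T]
r2 m[X1→φ2] = [T, F]
r3 m[φ0→X2] = [T, T]
r3 m[φ0→X13] = [T, T]
r3 m[φ1→X13] = [F, T]
r3 m[φ1→X1] = [T, F]
r3 m[φ2→X14] = [T, T]
r3 m[φ2→X1] = [T, T]
r3 m[φ3→X2] = [T, T]
r3 m[φ3→X9] = [T, T]
r3 m[φ4→X2] = [T, T]
r3 m[φ5→X13] = [F, T]
r3 m[X2→φ0] = [T, T]
r3 m[X2→φ3] = [T, T]
r3 m[X2→φ4] = [T, T]
r3 m[X14→φ2] = [T, T]
r3 m[X9→φ3] = [T, T]
r3 m[X13→φ0] = [F, T]
r3 m[X13→φ1] = [F, T]
r3 m[X13→φ5] = [F, T]
r3 m[X1→φ1] = [T, T]
r3 m[X1→φ2] = [T, F]
fixed point reached at round 3
b[X13] = ⊗ incoming = [F, T]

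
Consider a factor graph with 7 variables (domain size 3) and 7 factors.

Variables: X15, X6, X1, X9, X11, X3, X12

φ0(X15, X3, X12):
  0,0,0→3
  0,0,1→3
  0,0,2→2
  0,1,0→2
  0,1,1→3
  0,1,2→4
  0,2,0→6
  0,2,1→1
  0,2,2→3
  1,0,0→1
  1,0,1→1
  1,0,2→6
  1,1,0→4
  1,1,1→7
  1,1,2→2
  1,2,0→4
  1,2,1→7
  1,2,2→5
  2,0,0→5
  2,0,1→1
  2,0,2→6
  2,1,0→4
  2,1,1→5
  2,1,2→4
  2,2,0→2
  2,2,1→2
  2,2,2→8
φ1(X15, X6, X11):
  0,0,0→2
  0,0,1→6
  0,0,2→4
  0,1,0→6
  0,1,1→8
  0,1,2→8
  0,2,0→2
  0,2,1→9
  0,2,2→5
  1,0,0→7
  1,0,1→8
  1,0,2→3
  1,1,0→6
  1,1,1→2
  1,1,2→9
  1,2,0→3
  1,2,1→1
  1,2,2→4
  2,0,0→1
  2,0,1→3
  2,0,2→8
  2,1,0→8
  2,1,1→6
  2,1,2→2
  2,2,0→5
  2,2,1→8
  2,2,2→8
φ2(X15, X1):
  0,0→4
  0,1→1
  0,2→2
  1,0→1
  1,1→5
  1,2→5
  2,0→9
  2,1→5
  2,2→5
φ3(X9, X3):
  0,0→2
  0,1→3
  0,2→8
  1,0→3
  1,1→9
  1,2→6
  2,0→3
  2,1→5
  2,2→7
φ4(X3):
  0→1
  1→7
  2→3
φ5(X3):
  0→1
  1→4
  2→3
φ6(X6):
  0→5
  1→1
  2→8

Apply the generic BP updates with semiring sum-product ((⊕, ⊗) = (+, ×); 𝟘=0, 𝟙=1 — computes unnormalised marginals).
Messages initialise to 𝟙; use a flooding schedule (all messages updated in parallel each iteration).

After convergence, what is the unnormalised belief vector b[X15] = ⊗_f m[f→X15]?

b[X15] = [9169860, 17448156, 39647072]

init: all messages = 𝟙 over 3 values
r1 m[φ0→X15] = [27, 37, 37]
r1 m[φ0→X3] = [28, 35, 38]
r1 m[φ0→X12] = [31, 30, 40]
r1 m[φ1→X15] = [50, 43, 49]
r1 m[φ1→X6] = [42, 55, 45]
r1 m[φ1→X11] = [40, 51, 51]
r1 m[φ2→X15] = [7, 11, 19]
r1 m[φ2→X1] = [14, 11, 12]
r1 m[φ3→X9] = [13, 18, 15]
r1 m[φ3→X3] = [8, 17, 21]
r1 m[φ4→X3] = [1, 7, 3]
r1 m[φ5→X3] = [1, 4, 3]
r1 m[φ6→X6] = [5, 1, 8]
r1 m[X15→φ0] = [1, 1, 1]
r1 m[X15→φ1] = [1, 1, 1]
r1 m[X15→φ2] = [1, 1, 1]
r1 m[X6→φ1] = [1, 1, 1]
r1 m[X6→φ6] = [1, 1, 1]
r1 m[X1→φ2] = [1, 1, 1]
r1 m[X9→φ3] = [1, 1, 1]
r1 m[X11→φ1] = [1, 1, 1]
r1 m[X3→φ0] = [1, 1, 1]
r1 m[X3→φ3] = [1, 1, 1]
r1 m[X3→φ4] = [1, 1, 1]
r1 m[X3→φ5] = [1, 1, 1]
r1 m[X12→φ0] = [1, 1, 1]
r2 m[φ0→X15] = [27, 37, 37]
r2 m[φ0→X3] = [28, 35, 38]
r2 m[φ0→X12] = [31, 30, 40]
r2 m[φ1→X15] = [50, 43, 49]
r2 m[φ1→X6] = [42, 55, 45]
r2 m[φ1→X11] = [40, 51, 51]
r2 m[φ2→X15] = [7, 11, 19]
r2 m[φ2→X1] = [14, 11, 12]
r2 m[φ3→X9] = [13, 18, 15]
r2 m[φ3→X3] = [8, 17, 21]
r2 m[φ4→X3] = [1, 7, 3]
r2 m[φ5→X3] = [1, 4, 3]
r2 m[φ6→X6] = [5, 1, 8]
r2 m[X15→φ0] = [350, 473, 931]
r2 m[X15→φ1] = [189, 407, 703]
r2 m[X15→φ2] = [1350, 1591, 1813]
r2 m[X6→φ1] = [5, 1, 8]
r2 m[X6→φ6] = [42, 55, 45]
r2 m[X1→φ2] = [1, 1, 1]
r2 m[X9→φ3] = [1, 1, 1]
r2 m[X11→φ1] = [1, 1, 1]
r2 m[X3→φ0] = [8, 476, 189]
r2 m[X3→φ3] = [28, 980, 342]
r2 m[X3→φ4] = [224, 2380, 2394]
r2 m[X3→φ5] = [224, 4165, 2394]
r2 m[X12→φ0] = [1, 1, 1]
r3 m[φ0→X15] = [6238, 9276, 8552]
r3 m[φ0→X3] = [17756, 21402, 22240]
r3 m[φ0→X12] = [4162246, 5355095, 5015419]
r3 m[φ1→X15] = [210, 171, 244]
r3 m[φ1→X6] = [18030, 22325, 21043]
r3 m[φ1→X11] = [69762, 100895, 110162]
r3 m[φ2→X15] = [7, 11, 19]
r3 m[φ2→X1] = [23308, 18370, 19720]
r3 m[φ3→X9] = [5732, 10956, 7378]
r3 m[φ3→X3] = [8, 17, 21]
r3 m[φ4→X3] = [1, 7, 3]
r3 m[φ5→X3] = [1, 4, 3]
r3 m[φ6→X6] = [5, 1, 8]
r3 m[X15→φ0] = [350, 473, 931]
r3 m[X15→φ1] = [189, 407, 703]
r3 m[X15→φ2] = [1350, 1591, 1813]
r3 m[X6→φ1] = [5, 1, 8]
r3 m[X6→φ6] = [42, 55, 45]
r3 m[X1→φ2] = [1, 1, 1]
r3 m[X9→φ3] = [1, 1, 1]
r3 m[X11→φ1] = [1, 1, 1]
r3 m[X3→φ0] = [8, 476, 189]
r3 m[X3→φ3] = [28, 980, 342]
r3 m[X3→φ4] = [224, 2380, 2394]
r3 m[X3→φ5] = [224, 4165, 2394]
r3 m[X12→φ0] = [1, 1, 1]
r4 m[φ0→X15] = [6238, 9276, 8552]
r4 m[φ0→X3] = [17756, 21402, 22240]
r4 m[φ0→X12] = [4162246, 5355095, 5015419]
r4 m[φ1→X15] = [210, 171, 244]
r4 m[φ1→X6] = [18030, 22325, 21043]
r4 m[φ1→X11] = [69762, 100895, 110162]
r4 m[φ2→X15] = [7, 11, 19]
r4 m[φ2→X1] = [23308, 18370, 19720]
r4 m[φ3→X9] = [5732, 10956, 7378]
r4 m[φ3→X3] = [8, 17, 21]
r4 m[φ4→X3] = [1, 7, 3]
r4 m[φ5→X3] = [1, 4, 3]
r4 m[φ6→X6] = [5, 1, 8]
r4 m[X15→φ0] = [1470, 1881, 4636]
r4 m[X15→φ1] = [43666, 102036, 162488]
r4 m[X15→φ2] = [1309980, 1586196, 2086688]
r4 m[X6→φ1] = [5, 1, 8]
r4 m[X6→φ6] = [18030, 22325, 21043]
r4 m[X1→φ2] = [1, 1, 1]
r4 m[X9→φ3] = [1, 1, 1]
r4 m[X11→φ1] = [1, 1, 1]
r4 m[X3→φ0] = [8, 476, 189]
r4 m[X3→φ3] = [17756, 599256, 200160]
r4 m[X3→φ4] = [142048, 1455336, 1401120]
r4 m[X3→φ5] = [142048, 2546838, 1401120]
r4 m[X12→φ0] = [1, 1, 1]
r5 m[φ0→X15] = [6238, 9276, 8552]
r5 m[φ0→X3] = [82440, 97951, 100428]
r5 m[φ0→X12] = [18885000, 24006549, 23373539]
r5 m[φ1→X15] = [210, 171, 244]
r5 m[φ1→X6] = [4310496, 5295072, 4927192]
r5 m[φ1→X11] = [16641516, 23716540, 25907032]
r5 m[φ2→X15] = [7, 11, 19]
r5 m[φ2→X1] = [25606308, 19674400, 20984380]
r5 m[φ3→X9] = [3434560, 6647532, 4450668]
r5 m[φ3→X3] = [8, 17, 21]
r5 m[φ4→X3] = [1, 7, 3]
r5 m[φ5→X3] = [1, 4, 3]
r5 m[φ6→X6] = [5, 1, 8]
r5 m[X15→φ0] = [1470, 1881, 4636]
r5 m[X15→φ1] = [43666, 102036, 162488]
r5 m[X15→φ2] = [1309980, 1586196, 2086688]
r5 m[X6→φ1] = [5, 1, 8]
r5 m[X6→φ6] = [18030, 22325, 21043]
r5 m[X1→φ2] = [1, 1, 1]
r5 m[X9→φ3] = [1, 1, 1]
r5 m[X11→φ1] = [1, 1, 1]
r5 m[X3→φ0] = [8, 476, 189]
r5 m[X3→φ3] = [17756, 599256, 200160]
r5 m[X3→φ4] = [142048, 1455336, 1401120]
r5 m[X3→φ5] = [142048, 2546838, 1401120]
r5 m[X12→φ0] = [1, 1, 1]
r6 m[φ0→X15] = [6238, 9276, 8552]
r6 m[φ0→X3] = [82440, 97951, 100428]
r6 m[φ0→X12] = [18885000, 24006549, 23373539]
r6 m[φ1→X15] = [210, 171, 244]
r6 m[φ1→X6] = [4310496, 5295072, 4927192]
r6 m[φ1→X11] = [16641516, 23716540, 25907032]
r6 m[φ2→X15] = [7, 11, 19]
r6 m[φ2→X1] = [25606308, 19674400, 20984380]
r6 m[φ3→X9] = [3434560, 6647532, 4450668]
r6 m[φ3→X3] = [8, 17, 21]
r6 m[φ4→X3] = [1, 7, 3]
r6 m[φ5→X3] = [1, 4, 3]
r6 m[φ6→X6] = [5, 1, 8]
r6 m[X15→φ0] = [1470, 1881, 4636]
r6 m[X15→φ1] = [43666, 102036, 162488]
r6 m[X15→φ2] = [1309980, 1586196, 2086688]
r6 m[X6→φ1] = [5, 1, 8]
r6 m[X6→φ6] = [4310496, 5295072, 4927192]
r6 m[X1→φ2] = [1, 1, 1]
r6 m[X9→φ3] = [1, 1, 1]
r6 m[X11→φ1] = [1, 1, 1]
r6 m[X3→φ0] = [8, 476, 189]
r6 m[X3→φ3] = [82440, 2742628, 903852]
r6 m[X3→φ4] = [659520, 6660668, 6326964]
r6 m[X3→φ5] = [659520, 11656169, 6326964]
r6 m[X12→φ0] = [1, 1, 1]
r7 m[φ0→X15] = [6238, 9276, 8552]
r7 m[φ0→X3] = [82440, 97951, 100428]
r7 m[φ0→X12] = [18885000, 24006549, 23373539]
r7 m[φ1→X15] = [210, 171, 244]
r7 m[φ1→X6] = [4310496, 5295072, 4927192]
r7 m[φ1→X11] = [16641516, 23716540, 25907032]
r7 m[φ2→X15] = [7, 11, 19]
r7 m[φ2→X1] = [25606308, 19674400, 20984380]
r7 m[φ3→X9] = [15623580, 30354084, 20287424]
r7 m[φ3→X3] = [8, 17, 21]
r7 m[φ4→X3] = [1, 7, 3]
r7 m[φ5→X3] = [1, 4, 3]
r7 m[φ6→X6] = [5, 1, 8]
r7 m[X15→φ0] = [1470, 1881, 4636]
r7 m[X15→φ1] = [43666, 102036, 162488]
r7 m[X15→φ2] = [1309980, 1586196, 2086688]
r7 m[X6→φ1] = [5, 1, 8]
r7 m[X6→φ6] = [4310496, 5295072, 4927192]
r7 m[X1→φ2] = [1, 1, 1]
r7 m[X9→φ3] = [1, 1, 1]
r7 m[X11→φ1] = [1, 1, 1]
r7 m[X3→φ0] = [8, 476, 189]
r7 m[X3→φ3] = [82440, 2742628, 903852]
r7 m[X3→φ4] = [659520, 6660668, 6326964]
r7 m[X3→φ5] = [659520, 11656169, 6326964]
r7 m[X12→φ0] = [1, 1, 1]
r8 m[φ0→X15] = [6238, 9276, 8552]
r8 m[φ0→X3] = [82440, 97951, 100428]
r8 m[φ0→X12] = [18885000, 24006549, 23373539]
r8 m[φ1→X15] = [210, 171, 244]
r8 m[φ1→X6] = [4310496, 5295072, 4927192]
r8 m[φ1→X11] = [16641516, 23716540, 25907032]
r8 m[φ2→X15] = [7, 11, 19]
r8 m[φ2→X1] = [25606308, 19674400, 20984380]
r8 m[φ3→X9] = [15623580, 30354084, 20287424]
r8 m[φ3→X3] = [8, 17, 21]
r8 m[φ4→X3] = [1, 7, 3]
r8 m[φ5→X3] = [1, 4, 3]
r8 m[φ6→X6] = [5, 1, 8]
r8 m[X15→φ0] = [1470, 1881, 4636]
r8 m[X15→φ1] = [43666, 102036, 162488]
r8 m[X15→φ2] = [1309980, 1586196, 2086688]
r8 m[X6→φ1] = [5, 1, 8]
r8 m[X6→φ6] = [4310496, 5295072, 4927192]
r8 m[X1→φ2] = [1, 1, 1]
r8 m[X9→φ3] = [1, 1, 1]
r8 m[X11→φ1] = [1, 1, 1]
r8 m[X3→φ0] = [8, 476, 189]
r8 m[X3→φ3] = [82440, 2742628, 903852]
r8 m[X3→φ4] = [659520, 6660668, 6326964]
r8 m[X3→φ5] = [659520, 11656169, 6326964]
r8 m[X12→φ0] = [1, 1, 1]
fixed point reached at round 8
b[X15] = ⊗ incoming = [9169860, 17448156, 39647072]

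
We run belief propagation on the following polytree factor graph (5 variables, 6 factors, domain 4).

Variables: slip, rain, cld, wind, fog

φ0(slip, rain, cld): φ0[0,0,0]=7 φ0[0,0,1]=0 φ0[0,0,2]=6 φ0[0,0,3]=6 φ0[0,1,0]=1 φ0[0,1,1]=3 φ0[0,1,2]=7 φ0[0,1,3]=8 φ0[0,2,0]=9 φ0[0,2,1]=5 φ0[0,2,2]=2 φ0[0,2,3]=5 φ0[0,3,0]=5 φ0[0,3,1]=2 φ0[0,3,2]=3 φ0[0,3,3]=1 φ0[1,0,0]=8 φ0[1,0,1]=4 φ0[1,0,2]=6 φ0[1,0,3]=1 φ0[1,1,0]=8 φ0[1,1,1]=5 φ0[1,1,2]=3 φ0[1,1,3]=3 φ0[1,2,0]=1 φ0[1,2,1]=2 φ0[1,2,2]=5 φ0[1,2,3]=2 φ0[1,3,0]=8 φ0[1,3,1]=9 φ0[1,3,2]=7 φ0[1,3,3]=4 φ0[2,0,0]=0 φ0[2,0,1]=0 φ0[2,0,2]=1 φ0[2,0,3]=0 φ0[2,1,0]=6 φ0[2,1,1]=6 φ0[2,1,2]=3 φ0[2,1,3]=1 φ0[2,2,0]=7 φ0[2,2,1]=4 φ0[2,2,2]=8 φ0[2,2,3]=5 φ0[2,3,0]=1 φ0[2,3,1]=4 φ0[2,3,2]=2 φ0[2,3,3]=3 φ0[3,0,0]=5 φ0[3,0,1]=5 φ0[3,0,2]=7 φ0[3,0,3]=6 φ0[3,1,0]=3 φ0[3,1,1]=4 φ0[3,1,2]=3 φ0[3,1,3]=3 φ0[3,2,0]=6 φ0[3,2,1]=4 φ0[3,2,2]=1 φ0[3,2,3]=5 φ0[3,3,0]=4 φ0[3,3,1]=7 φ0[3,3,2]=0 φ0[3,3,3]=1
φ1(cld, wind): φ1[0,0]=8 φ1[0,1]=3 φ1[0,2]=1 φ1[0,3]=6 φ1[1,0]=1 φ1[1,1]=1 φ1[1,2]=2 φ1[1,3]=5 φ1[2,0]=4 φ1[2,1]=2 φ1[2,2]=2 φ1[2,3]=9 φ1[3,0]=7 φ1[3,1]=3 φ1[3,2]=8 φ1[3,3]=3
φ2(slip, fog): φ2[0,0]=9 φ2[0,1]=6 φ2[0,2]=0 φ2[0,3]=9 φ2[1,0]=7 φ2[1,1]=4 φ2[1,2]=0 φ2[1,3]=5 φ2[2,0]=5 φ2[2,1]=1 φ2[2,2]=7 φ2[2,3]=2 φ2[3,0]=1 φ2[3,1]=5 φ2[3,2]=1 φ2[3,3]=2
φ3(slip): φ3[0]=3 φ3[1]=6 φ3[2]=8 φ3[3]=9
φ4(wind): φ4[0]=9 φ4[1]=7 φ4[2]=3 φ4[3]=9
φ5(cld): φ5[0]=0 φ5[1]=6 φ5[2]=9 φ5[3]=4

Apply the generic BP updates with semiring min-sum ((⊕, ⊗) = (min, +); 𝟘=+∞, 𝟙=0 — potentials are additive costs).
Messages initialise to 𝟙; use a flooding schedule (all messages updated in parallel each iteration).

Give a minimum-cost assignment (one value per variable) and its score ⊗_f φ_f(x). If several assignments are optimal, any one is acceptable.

init: all messages = 𝟙 over 4 values
r1 m[φ0→slip] = [0, 1, 0, 0]
r1 m[φ0→rain] = [0, 1, 1, 0]
r1 m[φ0→cld] = [0, 0, 0, 0]
r1 m[φ1→cld] = [1, 1, 2, 3]
r1 m[φ1→wind] = [1, 1, 1, 3]
r1 m[φ2→slip] = [0, 0, 1, 1]
r1 m[φ2→fog] = [1, 1, 0, 2]
r1 m[φ3→slip] = [3, 6, 8, 9]
r1 m[φ4→wind] = [9, 7, 3, 9]
r1 m[φ5→cld] = [0, 6, 9, 4]
r1 m[slip→φ0] = [0, 0, 0, 0]
r1 m[slip→φ2] = [0, 0, 0, 0]
r1 m[slip→φ3] = [0, 0, 0, 0]
r1 m[rain→φ0] = [0, 0, 0, 0]
r1 m[cld→φ0] = [0, 0, 0, 0]
r1 m[cld→φ1] = [0, 0, 0, 0]
r1 m[cld→φ5] = [0, 0, 0, 0]
r1 m[wind→φ1] = [0, 0, 0, 0]
r1 m[wind→φ4] = [0, 0, 0, 0]
r1 m[fog→φ2] = [0, 0, 0, 0]
r2 m[φ0→slip] = [0, 1, 0, 0]
r2 m[φ0→rain] = [0, 1, 1, 0]
r2 m[φ0→cld] = [0, 0, 0, 0]
r2 m[φ1→cld] = [1, 1, 2, 3]
r2 m[φ1→wind] = [1, 1, 1, 3]
r2 m[φ2→slip] = [0, 0, 1, 1]
r2 m[φ2→fog] = [1, 1, 0, 2]
r2 m[φ3→slip] = [3, 6, 8, 9]
r2 m[φ4→wind] = [9, 7, 3, 9]
r2 m[φ5→cld] = [0, 6, 9, 4]
r2 m[slip→φ0] = [3, 6, 9, 10]
r2 m[slip→φ2] = [3, 7, 8, 9]
r2 m[slip→φ3] = [0, 1, 1, 1]
r2 m[rain→φ0] = [0, 0, 0, 0]
r2 m[cld→φ0] = [1, 7, 11, 7]
r2 m[cld→φ1] = [0, 6, 9, 4]
r2 m[cld→φ5] = [1, 1, 2, 3]
r2 m[wind→φ1] = [9, 7, 3, 9]
r2 m[wind→φ4] = [1, 1, 1, 3]
r2 m[fog→φ2] = [0, 0, 0, 0]
r3 m[φ0→slip] = [2, 2, 1, 4]
r3 m[φ0→rain] = [10, 5, 8, 9]
r3 m[φ0→cld] = [4, 3, 5, 4]
r3 m[φ1→cld] = [4, 5, 5, 10]
r3 m[φ1→wind] = [7, 3, 1, 6]
r3 m[φ2→slip] = [0, 0, 1, 1]
r3 m[φ2→fog] = [10, 9, 3, 10]
r3 m[φ3→slip] = [3, 6, 8, 9]
r3 m[φ4→wind] = [9, 7, 3, 9]
r3 m[φ5→cld] = [0, 6, 9, 4]
r3 m[slip→φ0] = [3, 6, 9, 10]
r3 m[slip→φ2] = [3, 7, 8, 9]
r3 m[slip→φ3] = [0, 1, 1, 1]
r3 m[rain→φ0] = [0, 0, 0, 0]
r3 m[cld→φ0] = [1, 7, 11, 7]
r3 m[cld→φ1] = [0, 6, 9, 4]
r3 m[cld→φ5] = [1, 1, 2, 3]
r3 m[wind→φ1] = [9, 7, 3, 9]
r3 m[wind→φ4] = [1, 1, 1, 3]
r3 m[fog→φ2] = [0, 0, 0, 0]
r4 m[φ0→slip] = [2, 2, 1, 4]
r4 m[φ0→rain] = [10, 5, 8, 9]
r4 m[φ0→cld] = [4, 3, 5, 4]
r4 m[φ1→cld] = [4, 5, 5, 10]
r4 m[φ1→wind] = [7, 3, 1, 6]
r4 m[φ2→slip] = [0, 0, 1, 1]
r4 m[φ2→fog] = [10, 9, 3, 10]
r4 m[φ3→slip] = [3, 6, 8, 9]
r4 m[φ4→wind] = [9, 7, 3, 9]
r4 m[φ5→cld] = [0, 6, 9, 4]
r4 m[slip→φ0] = [3, 6, 9, 10]
r4 m[slip→φ2] = [5, 8, 9, 13]
r4 m[slip→φ3] = [2, 2, 2, 5]
r4 m[rain→φ0] = [0, 0, 0, 0]
r4 m[cld→φ0] = [4, 11, 14, 14]
r4 m[cld→φ1] = [4, 9, 14, 8]
r4 m[cld→φ5] = [8, 8, 10, 14]
r4 m[wind→φ1] = [9, 7, 3, 9]
r4 m[wind→φ4] = [7, 3, 1, 6]
r4 m[fog→φ2] = [0, 0, 0, 0]
r5 m[φ0→slip] = [5, 5, 4, 7]
r5 m[φ0→rain] = [13, 8, 11, 12]
r5 m[φ0→cld] = [4, 3, 5, 4]
r5 m[φ1→cld] = [4, 5, 5, 10]
r5 m[φ1→wind] = [10, 7, 5, 10]
r5 m[φ2→slip] = [0, 0, 1, 1]
r5 m[φ2→fog] = [14, 10, 5, 11]
r5 m[φ3→slip] = [3, 6, 8, 9]
r5 m[φ4→wind] = [9, 7, 3, 9]
r5 m[φ5→cld] = [0, 6, 9, 4]
r5 m[slip→φ0] = [3, 6, 9, 10]
r5 m[slip→φ2] = [5, 8, 9, 13]
r5 m[slip→φ3] = [2, 2, 2, 5]
r5 m[rain→φ0] = [0, 0, 0, 0]
r5 m[cld→φ0] = [4, 11, 14, 14]
r5 m[cld→φ1] = [4, 9, 14, 8]
r5 m[cld→φ5] = [8, 8, 10, 14]
r5 m[wind→φ1] = [9, 7, 3, 9]
r5 m[wind→φ4] = [7, 3, 1, 6]
r5 m[fog→φ2] = [0, 0, 0, 0]
r6 m[φ0→slip] = [5, 5, 4, 7]
r6 m[φ0→rain] = [13, 8, 11, 12]
r6 m[φ0→cld] = [4, 3, 5, 4]
r6 m[φ1→cld] = [4, 5, 5, 10]
r6 m[φ1→wind] = [10, 7, 5, 10]
r6 m[φ2→slip] = [0, 0, 1, 1]
r6 m[φ2→fog] = [14, 10, 5, 11]
r6 m[φ3→slip] = [3, 6, 8, 9]
r6 m[φ4→wind] = [9, 7, 3, 9]
r6 m[φ5→cld] = [0, 6, 9, 4]
r6 m[slip→φ0] = [3, 6, 9, 10]
r6 m[slip→φ2] = [8, 11, 12, 16]
r6 m[slip→φ3] = [5, 5, 5, 8]
r6 m[rain→φ0] = [0, 0, 0, 0]
r6 m[cld→φ0] = [4, 11, 14, 14]
r6 m[cld→φ1] = [4, 9, 14, 8]
r6 m[cld→φ5] = [8, 8, 10, 14]
r6 m[wind→φ1] = [9, 7, 3, 9]
r6 m[wind→φ4] = [10, 7, 5, 10]
r6 m[fog→φ2] = [0, 0, 0, 0]
r7 m[φ0→slip] = [5, 5, 4, 7]
r7 m[φ0→rain] = [13, 8, 11, 12]
r7 m[φ0→cld] = [4, 3, 5, 4]
r7 m[φ1→cld] = [4, 5, 5, 10]
r7 m[φ1→wind] = [10, 7, 5, 10]
r7 m[φ2→slip] = [0, 0, 1, 1]
r7 m[φ2→fog] = [17, 13, 8, 14]
r7 m[φ3→slip] = [3, 6, 8, 9]
r7 m[φ4→wind] = [9, 7, 3, 9]
r7 m[φ5→cld] = [0, 6, 9, 4]
r7 m[slip→φ0] = [3, 6, 9, 10]
r7 m[slip→φ2] = [8, 11, 12, 16]
r7 m[slip→φ3] = [5, 5, 5, 8]
r7 m[rain→φ0] = [0, 0, 0, 0]
r7 m[cld→φ0] = [4, 11, 14, 14]
r7 m[cld→φ1] = [4, 9, 14, 8]
r7 m[cld→φ5] = [8, 8, 10, 14]
r7 m[wind→φ1] = [9, 7, 3, 9]
r7 m[wind→φ4] = [10, 7, 5, 10]
r7 m[fog→φ2] = [0, 0, 0, 0]
r8 m[φ0→slip] = [5, 5, 4, 7]
r8 m[φ0→rain] = [13, 8, 11, 12]
r8 m[φ0→cld] = [4, 3, 5, 4]
r8 m[φ1→cld] = [4, 5, 5, 10]
r8 m[φ1→wind] = [10, 7, 5, 10]
r8 m[φ2→slip] = [0, 0, 1, 1]
r8 m[φ2→fog] = [17, 13, 8, 14]
r8 m[φ3→slip] = [3, 6, 8, 9]
r8 m[φ4→wind] = [9, 7, 3, 9]
r8 m[φ5→cld] = [0, 6, 9, 4]
r8 m[slip→φ0] = [3, 6, 9, 10]
r8 m[slip→φ2] = [8, 11, 12, 16]
r8 m[slip→φ3] = [5, 5, 5, 8]
r8 m[rain→φ0] = [0, 0, 0, 0]
r8 m[cld→φ0] = [4, 11, 14, 14]
r8 m[cld→φ1] = [4, 9, 14, 8]
r8 m[cld→φ5] = [8, 8, 10, 14]
r8 m[wind→φ1] = [9, 7, 3, 9]
r8 m[wind→φ4] = [10, 7, 5, 10]
r8 m[fog→φ2] = [0, 0, 0, 0]
fixed point reached at round 8
traceback from slip: (slip=0, rain=1, cld=0, wind=2, fog=2), score=8

assignment: (slip=0, rain=1, cld=0, wind=2, fog=2); score = 8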